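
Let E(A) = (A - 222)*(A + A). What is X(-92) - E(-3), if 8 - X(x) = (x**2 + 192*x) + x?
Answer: 7950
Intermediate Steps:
E(A) = 2*A*(-222 + A) (E(A) = (-222 + A)*(2*A) = 2*A*(-222 + A))
X(x) = 8 - x**2 - 193*x (X(x) = 8 - ((x**2 + 192*x) + x) = 8 - (x**2 + 193*x) = 8 + (-x**2 - 193*x) = 8 - x**2 - 193*x)
X(-92) - E(-3) = (8 - 1*(-92)**2 - 193*(-92)) - 2*(-3)*(-222 - 3) = (8 - 1*8464 + 17756) - 2*(-3)*(-225) = (8 - 8464 + 17756) - 1*1350 = 9300 - 1350 = 7950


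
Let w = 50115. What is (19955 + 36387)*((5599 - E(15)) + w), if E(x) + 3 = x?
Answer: 3138362084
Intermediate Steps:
E(x) = -3 + x
(19955 + 36387)*((5599 - E(15)) + w) = (19955 + 36387)*((5599 - (-3 + 15)) + 50115) = 56342*((5599 - 1*12) + 50115) = 56342*((5599 - 12) + 50115) = 56342*(5587 + 50115) = 56342*55702 = 3138362084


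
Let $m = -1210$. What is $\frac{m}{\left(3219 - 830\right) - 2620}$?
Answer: $\frac{110}{21} \approx 5.2381$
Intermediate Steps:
$\frac{m}{\left(3219 - 830\right) - 2620} = - \frac{1210}{\left(3219 - 830\right) - 2620} = - \frac{1210}{2389 - 2620} = - \frac{1210}{-231} = \left(-1210\right) \left(- \frac{1}{231}\right) = \frac{110}{21}$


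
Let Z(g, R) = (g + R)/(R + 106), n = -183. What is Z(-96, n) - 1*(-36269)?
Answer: 2792992/77 ≈ 36273.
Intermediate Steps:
Z(g, R) = (R + g)/(106 + R)
Z(-96, n) - 1*(-36269) = (-183 - 96)/(106 - 183) - 1*(-36269) = -279/(-77) + 36269 = -1/77*(-279) + 36269 = 279/77 + 36269 = 2792992/77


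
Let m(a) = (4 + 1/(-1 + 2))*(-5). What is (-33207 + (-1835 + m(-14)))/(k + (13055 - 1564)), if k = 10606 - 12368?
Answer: -11689/3243 ≈ -3.6044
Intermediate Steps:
k = -1762
m(a) = -25 (m(a) = (4 + 1/1)*(-5) = (4 + 1)*(-5) = 5*(-5) = -25)
(-33207 + (-1835 + m(-14)))/(k + (13055 - 1564)) = (-33207 + (-1835 - 25))/(-1762 + (13055 - 1564)) = (-33207 - 1860)/(-1762 + 11491) = -35067/9729 = -35067*1/9729 = -11689/3243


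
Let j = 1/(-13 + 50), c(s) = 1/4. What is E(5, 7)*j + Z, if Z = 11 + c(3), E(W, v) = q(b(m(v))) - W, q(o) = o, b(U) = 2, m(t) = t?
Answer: 1653/148 ≈ 11.169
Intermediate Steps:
c(s) = ¼
E(W, v) = 2 - W
j = 1/37 ≈ 0.027027
Z = 45/4 (Z = 11 + ¼ = 45/4 ≈ 11.250)
E(5, 7)*j + Z = (2 - 1*5)*(1/37) + 45/4 = (2 - 5)*(1/37) + 45/4 = -3*1/37 + 45/4 = -3/37 + 45/4 = 1653/148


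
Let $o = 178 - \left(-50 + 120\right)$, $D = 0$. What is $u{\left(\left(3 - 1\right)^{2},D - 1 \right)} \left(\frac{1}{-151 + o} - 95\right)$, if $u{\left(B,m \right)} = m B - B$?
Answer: $\frac{32688}{43} \approx 760.19$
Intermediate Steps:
$u{\left(B,m \right)} = - B + B m$ ($u{\left(B,m \right)} = B m - B = - B + B m$)
$o = 108$ ($o = 178 - 70 = 108$)
$u{\left(\left(3 - 1\right)^{2},D - 1 \right)} \left(\frac{1}{-151 + o} - 95\right) = \left(3 - 1\right)^{2} \left(-1 + \left(0 - 1\right)\right) \left(\frac{1}{-151 + 108} - 95\right) = 2^{2} \left(-1 - 1\right) \left(\frac{1}{-43} - 95\right) = 4 \left(-2\right) \left(- \frac{1}{43} - 95\right) = \left(-8\right) \left(- \frac{4086}{43}\right) = \frac{32688}{43}$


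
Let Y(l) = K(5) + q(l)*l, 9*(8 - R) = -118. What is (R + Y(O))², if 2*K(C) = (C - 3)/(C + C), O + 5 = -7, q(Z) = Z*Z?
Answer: 23596339321/8100 ≈ 2.9131e+6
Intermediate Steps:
q(Z) = Z²
O = -12 (O = -5 - 7 = -12)
R = 190/9 (R = 8 - ⅑*(-118) = 8 + 118/9 = 190/9 ≈ 21.111)
K(C) = (-3 + C)/(4*C) (K(C) = ((C - 3)/(C + C))/2 = ((-3 + C)/((2*C)))/2 = ((-3 + C)*(1/(2*C)))/2 = ((-3 + C)/(2*C))/2 = (-3 + C)/(4*C))
Y(l) = ⅒ + l³ (Y(l) = (¼)*(-3 + 5)/5 + l²*l = (¼)*(⅕)*2 + l³ = ⅒ + l³)
(R + Y(O))² = (190/9 + (⅒ + (-12)³))² = (190/9 + (⅒ - 1728))² = (190/9 - 17279/10)² = (-153611/90)² = 23596339321/8100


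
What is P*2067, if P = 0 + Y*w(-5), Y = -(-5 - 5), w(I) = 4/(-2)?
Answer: -41340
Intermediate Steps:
w(I) = -2 (w(I) = 4*(-½) = -2)
Y = 10 (Y = -1*(-10) = 10)
P = -20 (P = 0 + 10*(-2) = 0 - 20 = -20)
P*2067 = -20*2067 = -41340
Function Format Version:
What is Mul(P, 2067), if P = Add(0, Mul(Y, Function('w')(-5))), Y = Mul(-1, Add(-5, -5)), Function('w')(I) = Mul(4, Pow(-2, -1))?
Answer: -41340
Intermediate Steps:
Function('w')(I) = -2 (Function('w')(I) = Mul(4, Rational(-1, 2)) = -2)
Y = 10 (Y = Mul(-1, -10) = 10)
P = -20 (P = Add(0, Mul(10, -2)) = Add(0, -20) = -20)
Mul(P, 2067) = Mul(-20, 2067) = -41340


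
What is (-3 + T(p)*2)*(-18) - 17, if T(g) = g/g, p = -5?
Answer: 1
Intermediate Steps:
T(g) = 1
(-3 + T(p)*2)*(-18) - 17 = (-3 + 1*2)*(-18) - 17 = (-3 + 2)*(-18) - 17 = -1*(-18) - 17 = 18 - 17 = 1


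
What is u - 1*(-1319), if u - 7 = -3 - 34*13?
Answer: 881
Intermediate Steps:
u = -438 (u = 7 + (-3 - 34*13) = 7 + (-3 - 442) = 7 - 445 = -438)
u - 1*(-1319) = -438 - 1*(-1319) = -438 + 1319 = 881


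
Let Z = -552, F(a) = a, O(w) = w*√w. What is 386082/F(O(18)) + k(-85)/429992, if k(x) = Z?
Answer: -69/53749 + 21449*√2/6 ≈ 5055.6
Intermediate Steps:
O(w) = w^(3/2)
k(x) = -552
386082/F(O(18)) + k(-85)/429992 = 386082/(18^(3/2)) - 552/429992 = 386082/((54*√2)) - 552*1/429992 = 386082*(√2/108) - 69/53749 = 21449*√2/6 - 69/53749 = -69/53749 + 21449*√2/6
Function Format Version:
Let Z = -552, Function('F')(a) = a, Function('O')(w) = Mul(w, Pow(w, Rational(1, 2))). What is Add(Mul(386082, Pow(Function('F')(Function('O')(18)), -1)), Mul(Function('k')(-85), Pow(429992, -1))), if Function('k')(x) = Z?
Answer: Add(Rational(-69, 53749), Mul(Rational(21449, 6), Pow(2, Rational(1, 2)))) ≈ 5055.6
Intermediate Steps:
Function('O')(w) = Pow(w, Rational(3, 2))
Function('k')(x) = -552
Add(Mul(386082, Pow(Function('F')(Function('O')(18)), -1)), Mul(Function('k')(-85), Pow(429992, -1))) = Add(Mul(386082, Pow(Pow(18, Rational(3, 2)), -1)), Mul(-552, Pow(429992, -1))) = Add(Mul(386082, Pow(Mul(54, Pow(2, Rational(1, 2))), -1)), Mul(-552, Rational(1, 429992))) = Add(Mul(386082, Mul(Rational(1, 108), Pow(2, Rational(1, 2)))), Rational(-69, 53749)) = Add(Mul(Rational(21449, 6), Pow(2, Rational(1, 2))), Rational(-69, 53749)) = Add(Rational(-69, 53749), Mul(Rational(21449, 6), Pow(2, Rational(1, 2))))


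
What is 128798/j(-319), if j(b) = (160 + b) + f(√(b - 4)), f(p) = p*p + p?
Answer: -128798*I/(√323 + 482*I) ≈ -266.84 - 9.9498*I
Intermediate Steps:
f(p) = p + p² (f(p) = p² + p = p + p²)
j(b) = 160 + b + √(-4 + b)*(1 + √(-4 + b)) (j(b) = (160 + b) + √(b - 4)*(1 + √(b - 4)) = (160 + b) + √(-4 + b)*(1 + √(-4 + b)) = 160 + b + √(-4 + b)*(1 + √(-4 + b)))
128798/j(-319) = 128798/(156 + √(-4 - 319) + 2*(-319)) = 128798/(156 + √(-323) - 638) = 128798/(156 + I*√323 - 638) = 128798/(-482 + I*√323)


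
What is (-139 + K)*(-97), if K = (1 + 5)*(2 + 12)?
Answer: 5335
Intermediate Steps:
K = 84 (K = 6*14 = 84)
(-139 + K)*(-97) = (-139 + 84)*(-97) = -55*(-97) = 5335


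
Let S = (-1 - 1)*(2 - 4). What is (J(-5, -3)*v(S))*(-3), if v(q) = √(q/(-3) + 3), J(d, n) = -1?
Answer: √15 ≈ 3.8730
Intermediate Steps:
S = 4 (S = -2*(-2) = 4)
v(q) = √(3 - q/3) (v(q) = √(q*(-⅓) + 3) = √(-q/3 + 3) = √(3 - q/3))
(J(-5, -3)*v(S))*(-3) = -√(27 - 3*4)/3*(-3) = -√(27 - 12)/3*(-3) = -√15/3*(-3) = √15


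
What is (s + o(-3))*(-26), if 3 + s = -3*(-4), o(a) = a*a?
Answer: -468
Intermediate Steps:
o(a) = a**2
s = 9 (s = -3 - 3*(-4) = -3 + 12 = 9)
(s + o(-3))*(-26) = (9 + (-3)**2)*(-26) = (9 + 9)*(-26) = 18*(-26) = -468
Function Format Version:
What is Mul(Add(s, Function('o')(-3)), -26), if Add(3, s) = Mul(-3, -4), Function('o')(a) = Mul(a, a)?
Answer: -468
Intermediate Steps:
Function('o')(a) = Pow(a, 2)
s = 9 (s = Add(-3, Mul(-3, -4)) = Add(-3, 12) = 9)
Mul(Add(s, Function('o')(-3)), -26) = Mul(Add(9, Pow(-3, 2)), -26) = Mul(Add(9, 9), -26) = Mul(18, -26) = -468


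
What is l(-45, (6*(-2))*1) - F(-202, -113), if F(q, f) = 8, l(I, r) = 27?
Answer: 19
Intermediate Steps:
l(-45, (6*(-2))*1) - F(-202, -113) = 27 - 1*8 = 27 - 8 = 19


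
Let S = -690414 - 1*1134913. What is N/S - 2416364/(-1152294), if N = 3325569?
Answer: 289310622871/1051656675069 ≈ 0.27510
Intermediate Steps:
S = -1825327 (S = -690414 - 1134913 = -1825327)
N/S - 2416364/(-1152294) = 3325569/(-1825327) - 2416364/(-1152294) = 3325569*(-1/1825327) - 2416364*(-1/1152294) = -3325569/1825327 + 1208182/576147 = 289310622871/1051656675069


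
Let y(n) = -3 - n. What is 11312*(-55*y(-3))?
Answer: 0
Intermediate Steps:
11312*(-55*y(-3)) = 11312*(-55*(-3 - 1*(-3))) = 11312*(-55*(-3 + 3)) = 11312*(-55*0) = 11312*0 = 0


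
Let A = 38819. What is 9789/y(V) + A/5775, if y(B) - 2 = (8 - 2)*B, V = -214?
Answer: -615047/673050 ≈ -0.91382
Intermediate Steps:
y(B) = 2 + 6*B (y(B) = 2 + (8 - 2)*B = 2 + 6*B)
9789/y(V) + A/5775 = 9789/(2 + 6*(-214)) + 38819/5775 = 9789/(2 - 1284) + 38819*(1/5775) = 9789/(-1282) + 3529/525 = 9789*(-1/1282) + 3529/525 = -9789/1282 + 3529/525 = -615047/673050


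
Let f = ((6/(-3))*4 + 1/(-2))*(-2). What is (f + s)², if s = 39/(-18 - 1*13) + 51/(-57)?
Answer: 76475025/346921 ≈ 220.44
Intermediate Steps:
s = -1268/589 (s = 39/(-18 - 13) + 51*(-1/57) = 39/(-31) - 17/19 = 39*(-1/31) - 17/19 = -39/31 - 17/19 = -1268/589 ≈ -2.1528)
f = 17 (f = ((6*(-⅓))*4 - ½)*(-2) = (-2*4 - ½)*(-2) = (-8 - ½)*(-2) = -17/2*(-2) = 17)
(f + s)² = (17 - 1268/589)² = (8745/589)² = 76475025/346921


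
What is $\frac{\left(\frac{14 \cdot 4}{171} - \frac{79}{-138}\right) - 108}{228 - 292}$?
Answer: $\frac{842449}{503424} \approx 1.6734$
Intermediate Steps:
$\frac{\left(\frac{14 \cdot 4}{171} - \frac{79}{-138}\right) - 108}{228 - 292} = \frac{\left(56 \cdot \frac{1}{171} - - \frac{79}{138}\right) - 108}{-64} = \left(\left(\frac{56}{171} + \frac{79}{138}\right) - 108\right) \left(- \frac{1}{64}\right) = \left(\frac{7079}{7866} - 108\right) \left(- \frac{1}{64}\right) = \left(- \frac{842449}{7866}\right) \left(- \frac{1}{64}\right) = \frac{842449}{503424}$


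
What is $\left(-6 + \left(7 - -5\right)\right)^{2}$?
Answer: $36$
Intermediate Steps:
$\left(-6 + \left(7 - -5\right)\right)^{2} = \left(-6 + \left(7 + 5\right)\right)^{2} = \left(-6 + 12\right)^{2} = 6^{2} = 36$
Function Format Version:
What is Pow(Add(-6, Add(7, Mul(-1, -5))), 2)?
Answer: 36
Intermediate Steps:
Pow(Add(-6, Add(7, Mul(-1, -5))), 2) = Pow(Add(-6, Add(7, 5)), 2) = Pow(Add(-6, 12), 2) = Pow(6, 2) = 36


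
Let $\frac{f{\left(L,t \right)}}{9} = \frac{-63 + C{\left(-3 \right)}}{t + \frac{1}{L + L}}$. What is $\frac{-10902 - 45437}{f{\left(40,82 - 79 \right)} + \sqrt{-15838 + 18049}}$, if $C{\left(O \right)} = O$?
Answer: $\frac{19551886560}{64537373} + \frac{3272225459 \sqrt{2211}}{2129733309} \approx 375.2$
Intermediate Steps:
$f{\left(L,t \right)} = - \frac{594}{t + \frac{1}{2 L}}$ ($f{\left(L,t \right)} = 9 \frac{-63 - 3}{t + \frac{1}{L + L}} = 9 \left(- \frac{66}{t + \frac{1}{2 L}}\right) = - \frac{594}{t + \frac{1}{2 L}}$)
$\frac{-10902 - 45437}{f{\left(40,82 - 79 \right)} + \sqrt{-15838 + 18049}} = \frac{-10902 - 45437}{\left(-1188\right) 40 \frac{1}{1 + 2 \cdot 40 \left(82 - 79\right)} + \sqrt{-15838 + 18049}} = - \frac{56339}{\left(-1188\right) 40 \frac{1}{1 + 2 \cdot 40 \left(82 - 79\right)} + \sqrt{2211}} = - \frac{56339}{\left(-1188\right) 40 \frac{1}{1 + 2 \cdot 40 \cdot 3} + \sqrt{2211}} = - \frac{56339}{\left(-1188\right) 40 \frac{1}{1 + 240} + \sqrt{2211}} = - \frac{56339}{\left(-1188\right) 40 \cdot \frac{1}{241} + \sqrt{2211}} = - \frac{56339}{- \frac{47520}{241} + \sqrt{2211}}$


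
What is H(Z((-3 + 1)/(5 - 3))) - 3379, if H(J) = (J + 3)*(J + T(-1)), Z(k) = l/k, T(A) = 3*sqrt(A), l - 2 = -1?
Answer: -3381 + 6*I ≈ -3381.0 + 6.0*I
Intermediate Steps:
l = 1 (l = 2 - 1 = 1)
Z(k) = 1/k
H(J) = (3 + J)*(J + 3*I) (H(J) = (J + 3)*(J + 3*sqrt(-1)) = (3 + J)*(J + 3*I))
H(Z((-3 + 1)/(5 - 3))) - 3379 = ((1/((-3 + 1)/(5 - 3)))**2 + 9*I + 3*(1 + I)/(((-3 + 1)/(5 - 3)))) - 3379 = ((1/(-2/2))**2 + 9*I + 3*(1 + I)/((-2/2))) - 3379 = ((1/(-2*1/2))**2 + 9*I + 3*(1 + I)/((-2*1/2))) - 3379 = ((1/(-1))**2 + 9*I + 3*(1 + I)/(-1)) - 3379 = ((-1)**2 + 9*I + 3*(-1)*(1 + I)) - 3379 = (1 + 9*I + (-3 - 3*I)) - 3379 = (-2 + 6*I) - 3379 = -3381 + 6*I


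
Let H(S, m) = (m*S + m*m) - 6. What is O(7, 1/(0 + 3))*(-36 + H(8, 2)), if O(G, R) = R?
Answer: -22/3 ≈ -7.3333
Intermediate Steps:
H(S, m) = -6 + m² + S*m (H(S, m) = (S*m + m²) - 6 = (m² + S*m) - 6 = -6 + m² + S*m)
O(7, 1/(0 + 3))*(-36 + H(8, 2)) = (-36 + (-6 + 2² + 8*2))/(0 + 3) = (-36 + (-6 + 4 + 16))/3 = (-36 + 14)/3 = (⅓)*(-22) = -22/3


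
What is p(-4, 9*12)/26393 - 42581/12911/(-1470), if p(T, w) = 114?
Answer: 67091137/10222800690 ≈ 0.0065629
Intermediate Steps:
p(-4, 9*12)/26393 - 42581/12911/(-1470) = 114/26393 - 42581/12911/(-1470) = 114*(1/26393) - 42581*1/12911*(-1/1470) = 114/26393 - 42581/12911*(-1/1470) = 114/26393 + 869/387330 = 67091137/10222800690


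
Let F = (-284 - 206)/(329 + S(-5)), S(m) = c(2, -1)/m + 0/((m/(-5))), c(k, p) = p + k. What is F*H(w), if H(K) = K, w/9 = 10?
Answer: -18375/137 ≈ -134.12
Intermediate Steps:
w = 90 (w = 9*10 = 90)
c(k, p) = k + p
S(m) = 1/m (S(m) = (2 - 1)/m + 0/((m/(-5))) = 1/m + 0/((m*(-⅕))) = 1/m + 0/((-m/5)) = 1/m + 0*(-5/m) = 1/m + 0 = 1/m)
F = -1225/822 (F = (-284 - 206)/(329 + 1/(-5)) = -490/(329 - ⅕) = -490/1644/5 = -490*5/1644 = -1225/822 ≈ -1.4903)
F*H(w) = -1225/822*90 = -18375/137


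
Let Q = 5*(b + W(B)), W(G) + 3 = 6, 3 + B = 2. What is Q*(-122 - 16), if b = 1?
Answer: -2760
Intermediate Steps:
B = -1 (B = -3 + 2 = -1)
W(G) = 3 (W(G) = -3 + 6 = 3)
Q = 20 (Q = 5*(1 + 3) = 5*4 = 20)
Q*(-122 - 16) = 20*(-122 - 16) = 20*(-138) = -2760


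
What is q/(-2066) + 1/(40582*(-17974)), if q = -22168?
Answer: 8084900899879/753491756644 ≈ 10.730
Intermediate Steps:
q/(-2066) + 1/(40582*(-17974)) = -22168/(-2066) + 1/(40582*(-17974)) = -22168*(-1/2066) + (1/40582)*(-1/17974) = 11084/1033 - 1/729420868 = 8084900899879/753491756644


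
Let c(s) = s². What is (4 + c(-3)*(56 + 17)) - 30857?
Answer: -30196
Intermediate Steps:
(4 + c(-3)*(56 + 17)) - 30857 = (4 + (-3)²*(56 + 17)) - 30857 = (4 + 9*73) - 30857 = (4 + 657) - 30857 = 661 - 30857 = -30196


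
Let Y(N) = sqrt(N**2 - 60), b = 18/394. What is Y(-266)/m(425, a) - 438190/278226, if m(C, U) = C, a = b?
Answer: -7555/4797 + 2*sqrt(17674)/425 ≈ -0.94933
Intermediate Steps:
b = 9/197 (b = 18*(1/394) = 9/197 ≈ 0.045685)
a = 9/197 ≈ 0.045685
Y(N) = sqrt(-60 + N**2)
Y(-266)/m(425, a) - 438190/278226 = sqrt(-60 + (-266)**2)/425 - 438190/278226 = sqrt(-60 + 70756)*(1/425) - 438190*1/278226 = sqrt(70696)*(1/425) - 7555/4797 = (2*sqrt(17674))*(1/425) - 7555/4797 = 2*sqrt(17674)/425 - 7555/4797 = -7555/4797 + 2*sqrt(17674)/425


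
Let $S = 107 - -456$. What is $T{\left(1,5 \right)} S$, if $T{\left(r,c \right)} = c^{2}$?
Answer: $14075$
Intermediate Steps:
$S = 563$ ($S = 107 + 456 = 563$)
$T{\left(1,5 \right)} S = 5^{2} \cdot 563 = 25 \cdot 563 = 14075$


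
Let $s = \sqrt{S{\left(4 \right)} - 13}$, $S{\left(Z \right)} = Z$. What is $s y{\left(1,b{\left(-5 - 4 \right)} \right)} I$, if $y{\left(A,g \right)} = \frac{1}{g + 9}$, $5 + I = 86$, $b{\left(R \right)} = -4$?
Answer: $\frac{243 i}{5} \approx 48.6 i$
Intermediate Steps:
$I = 81$ ($I = -5 + 86 = 81$)
$y{\left(A,g \right)} = \frac{1}{9 + g}$
$s = 3 i$ ($s = \sqrt{4 - 13} = \sqrt{-9} = 3 i \approx 3.0 i$)
$s y{\left(1,b{\left(-5 - 4 \right)} \right)} I = \frac{3 i}{9 - 4} \cdot 81 = \frac{3 i}{5} \cdot 81 = \frac{243 i}{5}$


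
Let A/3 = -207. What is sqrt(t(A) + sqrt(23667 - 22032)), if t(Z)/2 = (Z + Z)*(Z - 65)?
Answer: sqrt(1704024 + sqrt(1635)) ≈ 1305.4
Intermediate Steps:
A = -621 (A = 3*(-207) = -621)
t(Z) = 4*Z*(-65 + Z) (t(Z) = 2*((Z + Z)*(Z - 65)) = 2*((2*Z)*(-65 + Z)) = 2*(2*Z*(-65 + Z)) = 4*Z*(-65 + Z))
sqrt(t(A) + sqrt(23667 - 22032)) = sqrt(4*(-621)*(-65 - 621) + sqrt(23667 - 22032)) = sqrt(4*(-621)*(-686) + sqrt(1635)) = sqrt(1704024 + sqrt(1635))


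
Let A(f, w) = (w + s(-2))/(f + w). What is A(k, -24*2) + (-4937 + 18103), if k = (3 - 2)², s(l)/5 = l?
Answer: 618860/47 ≈ 13167.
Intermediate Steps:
s(l) = 5*l
k = 1 (k = 1² = 1)
A(f, w) = (-10 + w)/(f + w) (A(f, w) = (w + 5*(-2))/(f + w) = (w - 10)/(f + w) = (-10 + w)/(f + w))
A(k, -24*2) + (-4937 + 18103) = (-10 - 24*2)/(1 - 24*2) + (-4937 + 18103) = (-10 - 48)/(1 - 48) + 13166 = -58/(-47) + 13166 = -1/47*(-58) + 13166 = 58/47 + 13166 = 618860/47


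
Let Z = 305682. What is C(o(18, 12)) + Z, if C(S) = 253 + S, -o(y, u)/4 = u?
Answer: 305887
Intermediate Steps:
o(y, u) = -4*u
C(o(18, 12)) + Z = (253 - 4*12) + 305682 = (253 - 48) + 305682 = 205 + 305682 = 305887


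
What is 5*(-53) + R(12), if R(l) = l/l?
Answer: -264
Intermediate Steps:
R(l) = 1
5*(-53) + R(12) = 5*(-53) + 1 = -265 + 1 = -264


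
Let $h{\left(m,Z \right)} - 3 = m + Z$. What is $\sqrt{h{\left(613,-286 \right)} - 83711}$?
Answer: $i \sqrt{83381} \approx 288.76 i$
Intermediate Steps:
$h{\left(m,Z \right)} = 3 + Z + m$ ($h{\left(m,Z \right)} = 3 + \left(m + Z\right) = 3 + \left(Z + m\right) = 3 + Z + m$)
$\sqrt{h{\left(613,-286 \right)} - 83711} = \sqrt{\left(3 - 286 + 613\right) - 83711} = \sqrt{330 - 83711} = \sqrt{-83381} = i \sqrt{83381}$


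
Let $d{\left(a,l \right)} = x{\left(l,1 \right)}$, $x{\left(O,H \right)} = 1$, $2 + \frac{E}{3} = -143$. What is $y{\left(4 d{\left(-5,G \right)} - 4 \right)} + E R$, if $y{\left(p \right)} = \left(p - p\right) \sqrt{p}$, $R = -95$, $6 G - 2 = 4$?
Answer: $41325$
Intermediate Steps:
$G = 1$ ($G = \frac{1}{3} + \frac{1}{6} \cdot 4 = \frac{1}{3} + \frac{2}{3} = 1$)
$E = -435$ ($E = -6 + 3 \left(-143\right) = -6 - 429 = -435$)
$d{\left(a,l \right)} = 1$
$y{\left(p \right)} = 0$ ($y{\left(p \right)} = 0 \sqrt{p} = 0$)
$y{\left(4 d{\left(-5,G \right)} - 4 \right)} + E R = 0 - -41325 = 0 + 41325 = 41325$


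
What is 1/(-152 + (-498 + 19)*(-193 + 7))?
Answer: 1/88942 ≈ 1.1243e-5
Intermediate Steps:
1/(-152 + (-498 + 19)*(-193 + 7)) = 1/(-152 - 479*(-186)) = 1/(-152 + 89094) = 1/88942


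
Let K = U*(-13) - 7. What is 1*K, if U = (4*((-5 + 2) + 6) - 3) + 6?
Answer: -202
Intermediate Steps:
U = 15 (U = (4*(-3 + 6) - 3) + 6 = (4*3 - 3) + 6 = (12 - 3) + 6 = 9 + 6 = 15)
K = -202 (K = 15*(-13) - 7 = -195 - 7 = -202)
1*K = 1*(-202) = -202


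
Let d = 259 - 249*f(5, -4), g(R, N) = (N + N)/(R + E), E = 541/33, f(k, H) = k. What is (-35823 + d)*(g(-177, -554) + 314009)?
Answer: -15315159868394/1325 ≈ -1.1559e+10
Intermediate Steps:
E = 541/33 (E = 541*(1/33) = 541/33 ≈ 16.394)
g(R, N) = 2*N/(541/33 + R) (g(R, N) = (N + N)/(R + 541/33) = (2*N)/(541/33 + R) = 2*N/(541/33 + R))
d = -986 (d = 259 - 249*5 = 259 - 1245 = -986)
(-35823 + d)*(g(-177, -554) + 314009) = (-35823 - 986)*(66*(-554)/(541 + 33*(-177)) + 314009) = -36809*(66*(-554)/(541 - 5841) + 314009) = -36809*(66*(-554)/(-5300) + 314009) = -36809*(66*(-554)*(-1/5300) + 314009) = -36809*(9141/1325 + 314009) = -36809*416071066/1325 = -15315159868394/1325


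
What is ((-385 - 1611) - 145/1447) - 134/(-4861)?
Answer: -14040109479/7033867 ≈ -1996.1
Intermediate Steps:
((-385 - 1611) - 145/1447) - 134/(-4861) = (-1996 - 145*1/1447) - 134*(-1/4861) = (-1996 - 145/1447) + 134/4861 = -2888357/1447 + 134/4861 = -14040109479/7033867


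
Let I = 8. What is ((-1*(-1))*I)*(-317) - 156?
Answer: -2692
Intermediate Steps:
((-1*(-1))*I)*(-317) - 156 = (-1*(-1)*8)*(-317) - 156 = (1*8)*(-317) - 156 = 8*(-317) - 156 = -2536 - 156 = -2692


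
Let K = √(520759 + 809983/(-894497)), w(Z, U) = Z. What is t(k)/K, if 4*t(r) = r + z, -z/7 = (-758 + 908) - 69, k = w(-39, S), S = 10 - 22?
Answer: -303*√104167877355880070/465816553240 ≈ -0.20994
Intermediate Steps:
S = -12
k = -39
z = -567 (z = -7*((-758 + 908) - 69) = -7*(150 - 69) = -7*81 = -567)
K = 2*√104167877355880070/894497 (K = √(520759 + 809983*(-1/894497)) = √(520759 - 809983/894497) = √(465816553240/894497) = 2*√104167877355880070/894497 ≈ 721.64)
t(r) = -567/4 + r/4 (t(r) = (r - 567)/4 = (-567 + r)/4 = -567/4 + r/4)
t(k)/K = (-567/4 + (¼)*(-39))/((2*√104167877355880070/894497)) = (-567/4 - 39/4)*(√104167877355880070/232908276620) = -303*√104167877355880070/465816553240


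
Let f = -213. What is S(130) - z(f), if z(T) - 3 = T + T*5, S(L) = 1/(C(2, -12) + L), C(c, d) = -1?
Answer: 164476/129 ≈ 1275.0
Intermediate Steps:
S(L) = 1/(-1 + L)
z(T) = 3 + 6*T (z(T) = 3 + (T + T*5) = 3 + (T + 5*T) = 3 + 6*T)
S(130) - z(f) = 1/(-1 + 130) - (3 + 6*(-213)) = 1/129 - (3 - 1278) = 1/129 - 1*(-1275) = 1/129 + 1275 = 164476/129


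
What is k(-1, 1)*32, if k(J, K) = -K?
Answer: -32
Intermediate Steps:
k(-1, 1)*32 = -1*1*32 = -1*32 = -32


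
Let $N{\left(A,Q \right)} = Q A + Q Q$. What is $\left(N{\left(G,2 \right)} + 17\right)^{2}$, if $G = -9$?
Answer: $9$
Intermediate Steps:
$N{\left(A,Q \right)} = Q^{2} + A Q$ ($N{\left(A,Q \right)} = A Q + Q^{2} = Q^{2} + A Q$)
$\left(N{\left(G,2 \right)} + 17\right)^{2} = \left(2 \left(-9 + 2\right) + 17\right)^{2} = \left(2 \left(-7\right) + 17\right)^{2} = \left(-14 + 17\right)^{2} = 3^{2} = 9$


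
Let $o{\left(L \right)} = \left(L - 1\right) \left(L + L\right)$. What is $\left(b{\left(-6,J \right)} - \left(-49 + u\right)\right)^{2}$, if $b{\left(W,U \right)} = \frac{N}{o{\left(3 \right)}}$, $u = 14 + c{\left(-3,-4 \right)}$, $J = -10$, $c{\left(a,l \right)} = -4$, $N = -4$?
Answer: $\frac{13456}{9} \approx 1495.1$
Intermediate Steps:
$u = 10$ ($u = 14 - 4 = 10$)
$o{\left(L \right)} = 2 L \left(-1 + L\right)$ ($o{\left(L \right)} = \left(-1 + L\right) 2 L = 2 L \left(-1 + L\right)$)
$b{\left(W,U \right)} = - \frac{1}{3}$ ($b{\left(W,U \right)} = - \frac{4}{2 \cdot 3 \left(-1 + 3\right)} = - \frac{4}{2 \cdot 3 \cdot 2} = - \frac{4}{12} = \left(-4\right) \frac{1}{12} = - \frac{1}{3}$)
$\left(b{\left(-6,J \right)} - \left(-49 + u\right)\right)^{2} = \left(- \frac{1}{3} + \left(49 - 10\right)\right)^{2} = \left(- \frac{1}{3} + 39\right)^{2} = \left(\frac{116}{3}\right)^{2} = \frac{13456}{9}$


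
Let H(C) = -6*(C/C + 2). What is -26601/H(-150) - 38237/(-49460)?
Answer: 219395621/148380 ≈ 1478.6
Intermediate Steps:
H(C) = -18 (H(C) = -6*(1 + 2) = -6*3 = -18)
-26601/H(-150) - 38237/(-49460) = -26601/(-18) - 38237/(-49460) = -26601*(-1/18) - 38237*(-1/49460) = 8867/6 + 38237/49460 = 219395621/148380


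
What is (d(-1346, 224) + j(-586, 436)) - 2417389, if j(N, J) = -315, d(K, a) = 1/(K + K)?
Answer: -6508459169/2692 ≈ -2.4177e+6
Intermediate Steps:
d(K, a) = 1/(2*K)
(d(-1346, 224) + j(-586, 436)) - 2417389 = ((½)/(-1346) - 315) - 2417389 = ((½)*(-1/1346) - 315) - 2417389 = (-1/2692 - 315) - 2417389 = -847981/2692 - 2417389 = -6508459169/2692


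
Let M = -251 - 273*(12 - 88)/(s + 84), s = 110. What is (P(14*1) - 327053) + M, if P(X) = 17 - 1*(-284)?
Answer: -31708917/97 ≈ -3.2690e+5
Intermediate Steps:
M = -13973/97 (M = -251 - 273*(12 - 88)/(110 + 84) = -251 - (-20748)/194 = -251 - 273*(-38/97) = -251 + 10374/97 = -13973/97 ≈ -144.05)
P(X) = 301 (P(X) = 17 + 284 = 301)
(P(14*1) - 327053) + M = (301 - 327053) - 13973/97 = -326752 - 13973/97 = -31708917/97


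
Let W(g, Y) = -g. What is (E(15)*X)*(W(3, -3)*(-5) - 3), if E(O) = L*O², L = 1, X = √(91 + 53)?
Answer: 32400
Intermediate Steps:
X = 12 (X = √144 = 12)
E(O) = O² (E(O) = 1*O² = O²)
(E(15)*X)*(W(3, -3)*(-5) - 3) = (15²*12)*(-1*3*(-5) - 3) = (225*12)*(-3*(-5) - 3) = 2700*(15 - 3) = 2700*12 = 32400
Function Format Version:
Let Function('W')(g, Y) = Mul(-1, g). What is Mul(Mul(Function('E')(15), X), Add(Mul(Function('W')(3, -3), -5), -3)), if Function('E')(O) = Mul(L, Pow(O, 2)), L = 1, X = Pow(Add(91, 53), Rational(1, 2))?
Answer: 32400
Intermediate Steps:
X = 12 (X = Pow(144, Rational(1, 2)) = 12)
Function('E')(O) = Pow(O, 2) (Function('E')(O) = Mul(1, Pow(O, 2)) = Pow(O, 2))
Mul(Mul(Function('E')(15), X), Add(Mul(Function('W')(3, -3), -5), -3)) = Mul(Mul(Pow(15, 2), 12), Add(Mul(Mul(-1, 3), -5), -3)) = Mul(Mul(225, 12), Add(Mul(-3, -5), -3)) = Mul(2700, Add(15, -3)) = Mul(2700, 12) = 32400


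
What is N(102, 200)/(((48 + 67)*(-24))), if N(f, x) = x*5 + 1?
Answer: -1001/2760 ≈ -0.36268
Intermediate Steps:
N(f, x) = 1 + 5*x (N(f, x) = 5*x + 1 = 1 + 5*x)
N(102, 200)/(((48 + 67)*(-24))) = (1 + 5*200)/(((48 + 67)*(-24))) = (1 + 1000)/((115*(-24))) = 1001/(-2760) = 1001*(-1/2760) = -1001/2760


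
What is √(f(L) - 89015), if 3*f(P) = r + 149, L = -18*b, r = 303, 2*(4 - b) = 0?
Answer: I*√799779/3 ≈ 298.1*I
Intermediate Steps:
b = 4 (b = 4 - ½*0 = 4 + 0 = 4)
L = -72 (L = -18*4 = -72)
f(P) = 452/3 (f(P) = (303 + 149)/3 = (⅓)*452 = 452/3)
√(f(L) - 89015) = √(452/3 - 89015) = √(-266593/3) = I*√799779/3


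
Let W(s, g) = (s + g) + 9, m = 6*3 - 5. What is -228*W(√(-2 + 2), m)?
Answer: -5016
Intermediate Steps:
m = 13 (m = 18 - 5 = 13)
W(s, g) = 9 + g + s (W(s, g) = (g + s) + 9 = 9 + g + s)
-228*W(√(-2 + 2), m) = -228*(9 + 13 + √(-2 + 2)) = -228*(9 + 13 + √0) = -228*(9 + 13 + 0) = -228*22 = -5016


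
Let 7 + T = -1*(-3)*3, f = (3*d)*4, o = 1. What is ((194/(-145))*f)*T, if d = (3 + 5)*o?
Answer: -37248/145 ≈ -256.88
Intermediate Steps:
d = 8 (d = (3 + 5)*1 = 8*1 = 8)
f = 96 (f = (3*8)*4 = 24*4 = 96)
T = 2 (T = -7 - 1*(-3)*3 = -7 + 3*3 = -7 + 9 = 2)
((194/(-145))*f)*T = ((194/(-145))*96)*2 = ((194*(-1/145))*96)*2 = -194/145*96*2 = -18624/145*2 = -37248/145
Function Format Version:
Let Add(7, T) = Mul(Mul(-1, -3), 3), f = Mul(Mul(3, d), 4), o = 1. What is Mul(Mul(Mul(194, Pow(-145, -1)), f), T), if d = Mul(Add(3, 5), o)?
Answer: Rational(-37248, 145) ≈ -256.88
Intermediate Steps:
d = 8 (d = Mul(Add(3, 5), 1) = Mul(8, 1) = 8)
f = 96 (f = Mul(Mul(3, 8), 4) = Mul(24, 4) = 96)
T = 2 (T = Add(-7, Mul(Mul(-1, -3), 3)) = Add(-7, Mul(3, 3)) = Add(-7, 9) = 2)
Mul(Mul(Mul(194, Pow(-145, -1)), f), T) = Mul(Mul(Mul(194, Pow(-145, -1)), 96), 2) = Mul(Mul(Mul(194, Rational(-1, 145)), 96), 2) = Mul(Mul(Rational(-194, 145), 96), 2) = Mul(Rational(-18624, 145), 2) = Rational(-37248, 145)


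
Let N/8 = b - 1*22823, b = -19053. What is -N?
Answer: 335008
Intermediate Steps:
N = -335008 (N = 8*(-19053 - 1*22823) = 8*(-19053 - 22823) = 8*(-41876) = -335008)
-N = -1*(-335008) = 335008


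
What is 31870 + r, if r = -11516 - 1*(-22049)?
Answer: 42403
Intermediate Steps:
r = 10533 (r = -11516 + 22049 = 10533)
31870 + r = 31870 + 10533 = 42403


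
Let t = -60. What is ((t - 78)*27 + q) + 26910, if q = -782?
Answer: 22402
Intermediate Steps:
((t - 78)*27 + q) + 26910 = ((-60 - 78)*27 - 782) + 26910 = (-138*27 - 782) + 26910 = (-3726 - 782) + 26910 = -4508 + 26910 = 22402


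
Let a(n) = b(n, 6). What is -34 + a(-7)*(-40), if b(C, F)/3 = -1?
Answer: 86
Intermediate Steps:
b(C, F) = -3 (b(C, F) = 3*(-1) = -3)
a(n) = -3
-34 + a(-7)*(-40) = -34 - 3*(-40) = -34 + 120 = 86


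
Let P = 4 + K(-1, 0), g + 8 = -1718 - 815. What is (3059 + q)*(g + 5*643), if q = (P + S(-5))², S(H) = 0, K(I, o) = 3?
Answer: 2094792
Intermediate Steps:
g = -2541 (g = -8 + (-1718 - 815) = -8 - 2533 = -2541)
P = 7 (P = 4 + 3 = 7)
q = 49 (q = (7 + 0)² = 7² = 49)
(3059 + q)*(g + 5*643) = (3059 + 49)*(-2541 + 5*643) = 3108*(-2541 + 3215) = 3108*674 = 2094792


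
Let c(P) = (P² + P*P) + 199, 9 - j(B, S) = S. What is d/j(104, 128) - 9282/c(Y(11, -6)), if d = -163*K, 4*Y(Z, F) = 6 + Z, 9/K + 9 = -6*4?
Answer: -2973361/74613 ≈ -39.850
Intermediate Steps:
j(B, S) = 9 - S
K = -3/11 (K = 9/(-9 - 6*4) = 9/(-9 - 24) = 9/(-33) = 9*(-1/33) = -3/11 ≈ -0.27273)
Y(Z, F) = 3/2 + Z/4 (Y(Z, F) = (6 + Z)/4 = 3/2 + Z/4)
c(P) = 199 + 2*P² (c(P) = (P² + P²) + 199 = 2*P² + 199 = 199 + 2*P²)
d = 489/11 (d = -163*(-3/11) = 489/11 ≈ 44.455)
d/j(104, 128) - 9282/c(Y(11, -6)) = 489/(11*(9 - 1*128)) - 9282/(199 + 2*(3/2 + (¼)*11)²) = 489/(11*(9 - 128)) - 9282/(199 + 2*(3/2 + 11/4)²) = (489/11)/(-119) - 9282/(199 + 2*(17/4)²) = (489/11)*(-1/119) - 9282/(199 + 2*(289/16)) = -489/1309 - 9282/(199 + 289/8) = -489/1309 - 9282/1881/8 = -489/1309 - 9282*8/1881 = -489/1309 - 24752/627 = -2973361/74613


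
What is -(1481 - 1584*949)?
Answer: 1501735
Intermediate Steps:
-(1481 - 1584*949) = -(1481 - 1503216) = -1*(-1501735) = 1501735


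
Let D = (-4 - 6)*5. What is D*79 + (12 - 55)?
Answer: -3993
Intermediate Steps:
D = -50 (D = -10*5 = -50)
D*79 + (12 - 55) = -50*79 + (12 - 55) = -3950 - 43 = -3993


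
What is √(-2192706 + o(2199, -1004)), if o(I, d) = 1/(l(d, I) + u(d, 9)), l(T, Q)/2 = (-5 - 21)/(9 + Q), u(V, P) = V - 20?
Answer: I*√700613417311929498/565261 ≈ 1480.8*I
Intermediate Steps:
u(V, P) = -20 + V
l(T, Q) = -52/(9 + Q) (l(T, Q) = 2*((-5 - 21)/(9 + Q)) = 2*(-26/(9 + Q)) = -52/(9 + Q))
o(I, d) = 1/(-20 + d - 52/(9 + I)) (o(I, d) = 1/(-52/(9 + I) + (-20 + d)) = 1/(-20 + d - 52/(9 + I)))
√(-2192706 + o(2199, -1004)) = √(-2192706 + (-9 - 1*2199)/(52 + (9 + 2199)*(20 - 1*(-1004)))) = √(-2192706 + (-9 - 2199)/(52 + 2208*(20 + 1004))) = √(-2192706 - 2208/(52 + 2208*1024)) = √(-2192706 - 2208/(52 + 2260992)) = √(-2192706 - 2208/2261044) = √(-2192706 + (1/2261044)*(-2208)) = √(-2192706 - 552/565261) = √(-1239451186818/565261) = I*√700613417311929498/565261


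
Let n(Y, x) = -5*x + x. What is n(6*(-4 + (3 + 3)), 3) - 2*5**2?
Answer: -62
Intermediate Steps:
n(Y, x) = -4*x
n(6*(-4 + (3 + 3)), 3) - 2*5**2 = -4*3 - 2*5**2 = -12 - 2*25 = -12 - 50 = -62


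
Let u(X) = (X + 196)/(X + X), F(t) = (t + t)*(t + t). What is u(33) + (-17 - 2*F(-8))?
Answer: -34685/66 ≈ -525.53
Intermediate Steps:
F(t) = 4*t**2 (F(t) = (2*t)*(2*t) = 4*t**2)
u(X) = (196 + X)/(2*X) (u(X) = (196 + X)/((2*X)) = (196 + X)*(1/(2*X)) = (196 + X)/(2*X))
u(33) + (-17 - 2*F(-8)) = (1/2)*(196 + 33)/33 + (-17 - 8*(-8)**2) = (1/2)*(1/33)*229 + (-17 - 8*64) = 229/66 + (-17 - 2*256) = 229/66 + (-17 - 512) = 229/66 - 529 = -34685/66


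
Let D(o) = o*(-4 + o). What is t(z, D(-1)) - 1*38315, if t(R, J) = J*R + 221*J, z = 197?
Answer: -36225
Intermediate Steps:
t(R, J) = 221*J + J*R
t(z, D(-1)) - 1*38315 = (-(-4 - 1))*(221 + 197) - 1*38315 = -1*(-5)*418 - 38315 = 5*418 - 38315 = 2090 - 38315 = -36225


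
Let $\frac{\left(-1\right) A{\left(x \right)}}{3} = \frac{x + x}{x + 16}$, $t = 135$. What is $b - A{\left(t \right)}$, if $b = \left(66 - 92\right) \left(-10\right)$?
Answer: $\frac{40070}{151} \approx 265.36$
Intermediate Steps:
$A{\left(x \right)} = - \frac{6 x}{16 + x}$ ($A{\left(x \right)} = - 3 \frac{x + x}{x + 16} = - 3 \frac{2 x}{16 + x} = - \frac{6 x}{16 + x}$)
$b = 260$ ($b = \left(-26\right) \left(-10\right) = 260$)
$b - A{\left(t \right)} = 260 - \left(-6\right) 135 \frac{1}{16 + 135} = 260 - \left(-6\right) 135 \cdot \frac{1}{151} = 260 - - \frac{810}{151} = 260 + \frac{810}{151} = \frac{40070}{151}$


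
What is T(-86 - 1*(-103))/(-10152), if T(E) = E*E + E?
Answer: -17/564 ≈ -0.030142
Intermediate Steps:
T(E) = E + E² (T(E) = E² + E = E + E²)
T(-86 - 1*(-103))/(-10152) = ((-86 - 1*(-103))*(1 + (-86 - 1*(-103))))/(-10152) = ((-86 + 103)*(1 + (-86 + 103)))*(-1/10152) = (17*(1 + 17))*(-1/10152) = (17*18)*(-1/10152) = 306*(-1/10152) = -17/564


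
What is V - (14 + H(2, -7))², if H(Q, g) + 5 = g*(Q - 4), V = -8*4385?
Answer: -35609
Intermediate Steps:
V = -35080
H(Q, g) = -5 + g*(-4 + Q) (H(Q, g) = -5 + g*(Q - 4) = -5 + g*(-4 + Q))
V - (14 + H(2, -7))² = -35080 - (14 + (-5 - 4*(-7) + 2*(-7)))² = -35080 - (14 + (-5 + 28 - 14))² = -35080 - (14 + 9)² = -35080 - 1*23² = -35080 - 1*529 = -35080 - 529 = -35609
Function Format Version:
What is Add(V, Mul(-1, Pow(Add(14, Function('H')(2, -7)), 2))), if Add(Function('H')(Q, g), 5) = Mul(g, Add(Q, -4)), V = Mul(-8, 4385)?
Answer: -35609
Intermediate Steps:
V = -35080
Function('H')(Q, g) = Add(-5, Mul(g, Add(-4, Q))) (Function('H')(Q, g) = Add(-5, Mul(g, Add(Q, -4))) = Add(-5, Mul(g, Add(-4, Q))))
Add(V, Mul(-1, Pow(Add(14, Function('H')(2, -7)), 2))) = Add(-35080, Mul(-1, Pow(Add(14, Add(-5, Mul(-4, -7), Mul(2, -7))), 2))) = Add(-35080, Mul(-1, Pow(Add(14, Add(-5, 28, -14)), 2))) = Add(-35080, Mul(-1, Pow(Add(14, 9), 2))) = Add(-35080, Mul(-1, Pow(23, 2))) = Add(-35080, Mul(-1, 529)) = Add(-35080, -529) = -35609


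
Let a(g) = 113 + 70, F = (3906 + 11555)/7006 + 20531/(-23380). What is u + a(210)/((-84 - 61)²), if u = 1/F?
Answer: 248837759993/326845630275 ≈ 0.76133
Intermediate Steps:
F = 15545571/11700020 (F = 15461*(1/7006) + 20531*(-1/23380) = 15461/7006 - 2933/3340 = 15545571/11700020 ≈ 1.3287)
a(g) = 183
u = 11700020/15545571 (u = 1/(15545571/11700020) = 11700020/15545571 ≈ 0.75263)
u + a(210)/((-84 - 61)²) = 11700020/15545571 + 183/((-84 - 61)²) = 11700020/15545571 + 183/((-145)²) = 11700020/15545571 + 183/21025 = 248837759993/326845630275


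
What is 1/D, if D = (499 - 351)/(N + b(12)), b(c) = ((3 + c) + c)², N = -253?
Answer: 119/37 ≈ 3.2162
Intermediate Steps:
b(c) = (3 + 2*c)²
D = 37/119 (D = (499 - 351)/(-253 + (3 + 2*12)²) = 148/(-253 + (3 + 24)²) = 148/(-253 + 27²) = 148/(-253 + 729) = 148/476 = 148*(1/476) = 37/119 ≈ 0.31092)
1/D = 1/(37/119) = 119/37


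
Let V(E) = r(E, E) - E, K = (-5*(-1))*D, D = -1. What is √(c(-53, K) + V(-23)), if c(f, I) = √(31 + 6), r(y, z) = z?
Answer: 37^(¼) ≈ 2.4663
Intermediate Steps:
K = -5 (K = -5*(-1)*(-1) = 5*(-1) = -5)
c(f, I) = √37
V(E) = 0 (V(E) = E - E = 0)
√(c(-53, K) + V(-23)) = √(√37 + 0) = √(√37) = 37^(¼)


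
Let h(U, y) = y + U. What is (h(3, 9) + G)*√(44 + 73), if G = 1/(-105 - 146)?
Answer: 9033*√13/251 ≈ 129.76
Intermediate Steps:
h(U, y) = U + y
G = -1/251 (G = 1/(-251) = -1/251 ≈ -0.0039841)
(h(3, 9) + G)*√(44 + 73) = ((3 + 9) - 1/251)*√(44 + 73) = (12 - 1/251)*√117 = 3011*(3*√13)/251 = 9033*√13/251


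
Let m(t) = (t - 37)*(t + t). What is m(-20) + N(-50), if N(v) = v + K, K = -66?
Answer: 2164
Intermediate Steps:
m(t) = 2*t*(-37 + t) (m(t) = (-37 + t)*(2*t) = 2*t*(-37 + t))
N(v) = -66 + v (N(v) = v - 66 = -66 + v)
m(-20) + N(-50) = 2*(-20)*(-37 - 20) + (-66 - 50) = 2*(-20)*(-57) - 116 = 2280 - 116 = 2164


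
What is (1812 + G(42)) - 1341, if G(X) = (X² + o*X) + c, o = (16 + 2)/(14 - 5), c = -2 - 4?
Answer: 2313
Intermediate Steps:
c = -6
o = 2 (o = 18/9 = 18*(⅑) = 2)
G(X) = -6 + X² + 2*X (G(X) = (X² + 2*X) - 6 = -6 + X² + 2*X)
(1812 + G(42)) - 1341 = (1812 + (-6 + 42² + 2*42)) - 1341 = (1812 + (-6 + 1764 + 84)) - 1341 = (1812 + 1842) - 1341 = 3654 - 1341 = 2313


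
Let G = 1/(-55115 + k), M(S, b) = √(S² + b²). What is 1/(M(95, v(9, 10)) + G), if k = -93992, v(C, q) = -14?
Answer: 149107/205009547377228 + 22232897449*√9221/205009547377228 ≈ 0.010414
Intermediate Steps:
G = -1/149107 (G = 1/(-55115 - 93992) = 1/(-149107) = -1/149107 ≈ -6.7066e-6)
1/(M(95, v(9, 10)) + G) = 1/(√(95² + (-14)²) - 1/149107) = 1/(√(9025 + 196) - 1/149107) = 1/(√9221 - 1/149107) = 1/(-1/149107 + √9221)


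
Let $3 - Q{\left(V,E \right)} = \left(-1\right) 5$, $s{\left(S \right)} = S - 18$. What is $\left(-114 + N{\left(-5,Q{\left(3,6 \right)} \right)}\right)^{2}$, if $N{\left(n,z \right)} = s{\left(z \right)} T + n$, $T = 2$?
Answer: $19321$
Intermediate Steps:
$s{\left(S \right)} = -18 + S$ ($s{\left(S \right)} = S - 18 = -18 + S$)
$Q{\left(V,E \right)} = 8$ ($Q{\left(V,E \right)} = 3 - \left(-1\right) 5 = 3 - -5 = 3 + 5 = 8$)
$N{\left(n,z \right)} = -36 + n + 2 z$ ($N{\left(n,z \right)} = \left(-18 + z\right) 2 + n = \left(-36 + 2 z\right) + n = -36 + n + 2 z$)
$\left(-114 + N{\left(-5,Q{\left(3,6 \right)} \right)}\right)^{2} = \left(-114 - 25\right)^{2} = \left(-139\right)^{2} = 19321$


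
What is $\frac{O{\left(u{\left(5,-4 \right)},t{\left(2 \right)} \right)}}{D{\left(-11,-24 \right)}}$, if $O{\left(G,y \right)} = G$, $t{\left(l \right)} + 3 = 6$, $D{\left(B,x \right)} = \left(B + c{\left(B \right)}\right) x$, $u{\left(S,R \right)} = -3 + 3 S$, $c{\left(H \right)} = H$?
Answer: $\frac{1}{44} \approx 0.022727$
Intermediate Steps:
$D{\left(B,x \right)} = 2 B x$ ($D{\left(B,x \right)} = \left(B + B\right) x = 2 B x$)
$t{\left(l \right)} = 3$ ($t{\left(l \right)} = -3 + 6 = 3$)
$\frac{O{\left(u{\left(5,-4 \right)},t{\left(2 \right)} \right)}}{D{\left(-11,-24 \right)}} = \frac{-3 + 3 \cdot 5}{2 \left(-11\right) \left(-24\right)} = \frac{-3 + 15}{528} = 12 \cdot \frac{1}{528} = \frac{1}{44}$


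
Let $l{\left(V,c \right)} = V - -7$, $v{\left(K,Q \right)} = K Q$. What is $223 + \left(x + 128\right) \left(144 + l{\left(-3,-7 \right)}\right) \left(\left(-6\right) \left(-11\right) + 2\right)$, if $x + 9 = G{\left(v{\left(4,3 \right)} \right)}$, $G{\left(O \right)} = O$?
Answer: $1318607$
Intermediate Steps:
$x = 3$ ($x = -9 + 4 \cdot 3 = -9 + 12 = 3$)
$l{\left(V,c \right)} = 7 + V$ ($l{\left(V,c \right)} = V + 7 = 7 + V$)
$223 + \left(x + 128\right) \left(144 + l{\left(-3,-7 \right)}\right) \left(\left(-6\right) \left(-11\right) + 2\right) = 223 + \left(3 + 128\right) \left(144 + \left(7 - 3\right)\right) \left(\left(-6\right) \left(-11\right) + 2\right) = 223 + 131 \left(144 + 4\right) \left(66 + 2\right) = 223 + 131 \cdot 148 \cdot 68 = 223 + 19388 \cdot 68 = 223 + 1318384 = 1318607$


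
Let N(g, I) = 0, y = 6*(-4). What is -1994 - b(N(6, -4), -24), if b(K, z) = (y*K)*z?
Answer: -1994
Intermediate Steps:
y = -24
b(K, z) = -24*K*z (b(K, z) = (-24*K)*z = -24*K*z)
-1994 - b(N(6, -4), -24) = -1994 - (-24)*0*(-24) = -1994 - 1*0 = -1994 + 0 = -1994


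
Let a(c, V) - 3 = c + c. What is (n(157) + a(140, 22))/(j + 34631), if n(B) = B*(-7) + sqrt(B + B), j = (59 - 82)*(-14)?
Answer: -272/11651 + sqrt(314)/34953 ≈ -0.022839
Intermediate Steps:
a(c, V) = 3 + 2*c (a(c, V) = 3 + (c + c) = 3 + 2*c)
j = 322 (j = -23*(-14) = 322)
n(B) = -7*B + sqrt(2)*sqrt(B) (n(B) = -7*B + sqrt(2*B) = -7*B + sqrt(2)*sqrt(B))
(n(157) + a(140, 22))/(j + 34631) = ((-7*157 + sqrt(2)*sqrt(157)) + (3 + 2*140))/(322 + 34631) = ((-1099 + sqrt(314)) + (3 + 280))/34953 = ((-1099 + sqrt(314)) + 283)*(1/34953) = (-816 + sqrt(314))*(1/34953) = -272/11651 + sqrt(314)/34953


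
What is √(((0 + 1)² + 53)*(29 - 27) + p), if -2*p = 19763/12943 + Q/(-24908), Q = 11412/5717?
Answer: √12313174965277065749051/10715527459 ≈ 10.356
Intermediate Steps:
Q = 11412/5717 (Q = 11412*(1/5717) = 11412/5717 ≈ 1.9962)
p = -351760555369/460767680737 (p = -(19763/12943 + (11412/5717)/(-24908))/2 = -(19763*(1/12943) + (11412/5717)*(-1/24908))/2 = -(19763/12943 - 2853/35599759)/2 = -½*703521110738/460767680737 = -351760555369/460767680737 ≈ -0.76342)
√(((0 + 1)² + 53)*(29 - 27) + p) = √(((0 + 1)² + 53)*(29 - 27) - 351760555369/460767680737) = √((1² + 53)*2 - 351760555369/460767680737) = √((1 + 53)*2 - 351760555369/460767680737) = √(54*2 - 351760555369/460767680737) = √(108 - 351760555369/460767680737) = √(49411148964227/460767680737) = √12313174965277065749051/10715527459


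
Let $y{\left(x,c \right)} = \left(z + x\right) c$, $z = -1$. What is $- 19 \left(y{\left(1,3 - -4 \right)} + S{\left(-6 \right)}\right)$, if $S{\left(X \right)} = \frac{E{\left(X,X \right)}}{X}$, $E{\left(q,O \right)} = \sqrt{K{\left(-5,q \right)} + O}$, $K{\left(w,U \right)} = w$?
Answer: $\frac{19 i \sqrt{11}}{6} \approx 10.503 i$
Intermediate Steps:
$E{\left(q,O \right)} = \sqrt{-5 + O}$
$S{\left(X \right)} = \frac{\sqrt{-5 + X}}{X}$
$y{\left(x,c \right)} = c \left(-1 + x\right)$ ($y{\left(x,c \right)} = \left(-1 + x\right) c = c \left(-1 + x\right)$)
$- 19 \left(y{\left(1,3 - -4 \right)} + S{\left(-6 \right)}\right) = - 19 \left(\left(3 - -4\right) \left(-1 + 1\right) + \frac{\sqrt{-5 - 6}}{-6}\right) = - 19 \left(\left(3 + 4\right) 0 - \frac{\sqrt{-11}}{6}\right) = - 19 \left(7 \cdot 0 - \frac{i \sqrt{11}}{6}\right) = - 19 \left(0 - \frac{i \sqrt{11}}{6}\right) = - 19 \left(- \frac{i \sqrt{11}}{6}\right) = \frac{19 i \sqrt{11}}{6}$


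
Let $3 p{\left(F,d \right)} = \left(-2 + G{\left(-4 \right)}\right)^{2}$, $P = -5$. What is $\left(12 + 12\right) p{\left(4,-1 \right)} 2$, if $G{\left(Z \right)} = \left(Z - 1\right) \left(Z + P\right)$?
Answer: $29584$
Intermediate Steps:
$G{\left(Z \right)} = \left(-1 + Z\right) \left(-5 + Z\right)$ ($G{\left(Z \right)} = \left(Z - 1\right) \left(Z - 5\right) = \left(-1 + Z\right) \left(-5 + Z\right)$)
$p{\left(F,d \right)} = \frac{1849}{3}$ ($p{\left(F,d \right)} = \frac{\left(-2 + \left(5 + \left(-4\right)^{2} - -24\right)\right)^{2}}{3} = \frac{\left(-2 + \left(5 + 16 + 24\right)\right)^{2}}{3} = \frac{\left(-2 + 45\right)^{2}}{3} = \frac{43^{2}}{3} = \frac{1}{3} \cdot 1849 = \frac{1849}{3}$)
$\left(12 + 12\right) p{\left(4,-1 \right)} 2 = \left(12 + 12\right) \frac{1849}{3} \cdot 2 = 24 \cdot \frac{1849}{3} \cdot 2 = 14792 \cdot 2 = 29584$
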